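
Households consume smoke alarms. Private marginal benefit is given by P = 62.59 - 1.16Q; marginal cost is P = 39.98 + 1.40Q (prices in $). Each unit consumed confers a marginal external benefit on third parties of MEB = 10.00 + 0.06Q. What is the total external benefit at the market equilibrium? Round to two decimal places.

Market equilibrium (private): 39.98 + 1.40Q = 62.59 - 1.16Q → Q_m = 8.8320.
Total external benefit = ∫₀^{Q_m} (10.00 + 0.06Q) dQ = 10.00×8.8320 + ½×0.06×8.8320² = 90.6601.

$90.66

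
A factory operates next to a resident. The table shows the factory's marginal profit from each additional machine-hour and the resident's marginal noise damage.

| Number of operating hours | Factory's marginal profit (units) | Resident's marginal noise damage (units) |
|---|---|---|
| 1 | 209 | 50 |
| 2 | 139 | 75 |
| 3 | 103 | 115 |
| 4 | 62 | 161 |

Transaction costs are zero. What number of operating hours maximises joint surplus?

Bargaining reaches the level where marginal profit last exceeds marginal noise damage.
That holds through level 2 (139 ≥ 75) but not at 3 (103 < 115).

2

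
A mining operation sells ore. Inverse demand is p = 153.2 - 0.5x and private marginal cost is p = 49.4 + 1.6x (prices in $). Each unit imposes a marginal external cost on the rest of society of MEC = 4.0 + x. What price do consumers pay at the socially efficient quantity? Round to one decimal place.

Social marginal cost = private MC + MEC = 53.4 + 2.6x.
Set SMC = demand: 53.4 + 2.6x = 153.2 - 0.5x → x* = 32.1935.
Consumer price on the demand curve at x*: 153.2 − 0.5×32.1935 = 137.1033.

P = $137.1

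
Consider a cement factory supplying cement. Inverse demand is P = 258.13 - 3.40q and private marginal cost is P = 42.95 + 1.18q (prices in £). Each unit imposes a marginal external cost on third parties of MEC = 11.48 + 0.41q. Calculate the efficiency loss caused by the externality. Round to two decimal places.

DWL = £94.70

Market equilibrium (private): 42.95 + 1.18q = 258.13 - 3.40q → q_m = 46.9825.
Social marginal cost = private MC + MEC = 54.43 + 1.59q.
Set SMC = demand: 54.43 + 1.59q = 258.13 - 3.40q → q* = 40.8216.
Between q* and q_m the wedge SMC − demand runs linearly from 0 to MEC(q_m), so the loss is a triangle.
DWL = ½ × 6.1609 × 30.7428 = 94.7017.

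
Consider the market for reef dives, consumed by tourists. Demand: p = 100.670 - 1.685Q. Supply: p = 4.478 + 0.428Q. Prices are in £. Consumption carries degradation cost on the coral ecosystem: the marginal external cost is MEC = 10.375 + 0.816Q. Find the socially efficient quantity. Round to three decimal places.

Q* = 29.299

Social marginal benefit = demand − MEC = 90.295 - 2.501Q.
Set SMB = MC: 90.295 - 2.501Q = 4.478 + 0.428Q → Q* = 29.2991.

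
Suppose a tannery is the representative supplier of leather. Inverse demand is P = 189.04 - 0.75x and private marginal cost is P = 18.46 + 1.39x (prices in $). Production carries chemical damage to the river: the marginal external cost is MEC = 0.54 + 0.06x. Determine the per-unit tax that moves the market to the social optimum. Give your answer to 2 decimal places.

tax = $5.18 per unit

Social marginal cost = private MC + MEC = 19.00 + 1.45x.
Set SMC = demand: 19.00 + 1.45x = 189.04 - 0.75x → x* = 77.2909.
The Pigouvian tax equals MEC at x*: 0.54 + 0.06×77.2909 = 5.1775.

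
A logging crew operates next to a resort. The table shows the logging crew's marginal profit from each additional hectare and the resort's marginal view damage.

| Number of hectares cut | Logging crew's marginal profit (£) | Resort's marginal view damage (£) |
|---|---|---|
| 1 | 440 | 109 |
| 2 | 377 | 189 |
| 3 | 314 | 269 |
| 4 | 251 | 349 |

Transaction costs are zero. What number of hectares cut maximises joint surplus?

Bargaining reaches the level where marginal profit last exceeds marginal view damage.
That holds through level 3 (314 ≥ 269) but not at 4 (251 < 349).

3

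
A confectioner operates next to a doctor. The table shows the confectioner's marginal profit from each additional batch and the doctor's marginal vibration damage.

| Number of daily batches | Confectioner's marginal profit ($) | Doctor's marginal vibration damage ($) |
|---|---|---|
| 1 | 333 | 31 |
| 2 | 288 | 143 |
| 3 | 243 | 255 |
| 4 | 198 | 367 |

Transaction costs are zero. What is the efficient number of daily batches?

2

Bargaining reaches the level where marginal profit last exceeds marginal vibration damage.
That holds through level 2 (288 ≥ 143) but not at 3 (243 < 255).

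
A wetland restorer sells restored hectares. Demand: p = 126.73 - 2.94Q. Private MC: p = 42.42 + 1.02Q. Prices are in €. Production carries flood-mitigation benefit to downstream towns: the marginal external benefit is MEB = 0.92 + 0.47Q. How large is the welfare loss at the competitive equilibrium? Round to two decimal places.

Market equilibrium (private): 42.42 + 1.02Q = 126.73 - 2.94Q → Q_m = 21.2904.
Social marginal cost = private MC − MEB = 41.50 + 0.55Q.
Set SMC = demand: 41.50 + 0.55Q = 126.73 - 2.94Q → Q* = 24.4212.
Height of the DWL triangle at Q_m is demand(Q_m) − SMC(Q_m) = MEB(Q_m) = 10.9265.
DWL = ½ × 3.1308 × 10.9265 = 17.1043.

DWL = €17.10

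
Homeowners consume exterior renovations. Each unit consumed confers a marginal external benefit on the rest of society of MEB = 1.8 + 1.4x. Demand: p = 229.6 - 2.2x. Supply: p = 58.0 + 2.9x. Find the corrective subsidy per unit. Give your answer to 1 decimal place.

subsidy = 67.4 per unit

Social marginal benefit = demand + MEB = 231.4 - 0.8x.
Set SMB = MC: 231.4 - 0.8x = 58.0 + 2.9x → x* = 46.8649.
The Pigouvian subsidy equals MEB at x*: 1.8 + 1.4×46.8649 = 67.4109.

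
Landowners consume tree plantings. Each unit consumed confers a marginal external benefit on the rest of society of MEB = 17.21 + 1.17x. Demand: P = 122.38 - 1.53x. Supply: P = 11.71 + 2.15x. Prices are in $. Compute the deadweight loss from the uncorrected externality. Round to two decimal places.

Market equilibrium (private): 11.71 + 2.15x = 122.38 - 1.53x → x_m = 30.0734.
Social marginal benefit = demand + MEB = 139.59 - 0.36x.
Set SMB = MC: 139.59 - 0.36x = 11.71 + 2.15x → x* = 50.9482.
Between x* and x_m the wedge SMB − MC runs linearly from 0 to MEB(x_m), so the loss is a triangle.
DWL = ½ × 20.8748 × 52.3958 = 546.8759.

DWL = $546.88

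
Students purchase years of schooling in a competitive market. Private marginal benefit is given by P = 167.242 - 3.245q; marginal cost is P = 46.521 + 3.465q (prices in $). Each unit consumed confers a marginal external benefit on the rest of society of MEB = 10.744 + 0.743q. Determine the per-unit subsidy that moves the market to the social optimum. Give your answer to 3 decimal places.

Social marginal benefit = demand + MEB = 177.986 - 2.502q.
Set SMB = MC: 177.986 - 2.502q = 46.521 + 3.465q → q* = 22.0320.
The Pigouvian subsidy equals MEB at q*: 10.744 + 0.743×22.0320 = 27.1138.

subsidy = $27.114 per unit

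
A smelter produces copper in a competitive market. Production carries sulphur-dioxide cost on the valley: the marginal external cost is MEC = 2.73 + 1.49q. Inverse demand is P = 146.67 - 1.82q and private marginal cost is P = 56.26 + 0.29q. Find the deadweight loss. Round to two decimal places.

Market equilibrium (private): 56.26 + 0.29q = 146.67 - 1.82q → q_m = 42.8483.
Social marginal cost = private MC + MEC = 58.99 + 1.78q.
Set SMC = demand: 58.99 + 1.78q = 146.67 - 1.82q → q* = 24.3556.
Height of the DWL triangle at q_m is SMC(q_m) − demand(q_m) = MEC(q_m) = 66.5740.
DWL = ½ × 18.4927 × 66.5740 = 615.5665.

DWL = 615.57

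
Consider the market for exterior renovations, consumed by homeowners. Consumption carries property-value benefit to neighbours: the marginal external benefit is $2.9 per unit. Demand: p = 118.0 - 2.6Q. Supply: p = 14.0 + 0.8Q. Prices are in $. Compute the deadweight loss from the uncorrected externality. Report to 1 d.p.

DWL = $1.2

Market equilibrium (private): 14.0 + 0.8Q = 118.0 - 2.6Q → Q_m = 30.5882.
Social marginal benefit = demand + MEB = 120.9 - 2.6Q.
Set SMB = MC: 120.9 - 2.6Q = 14.0 + 0.8Q → Q* = 31.4412.
The loss is the area between SMB and MC from Q* to Q_m; with linear curves that's a triangle of height MEB(Q_m).
DWL = ½ × 0.8530 × 2.9000 = 1.2369.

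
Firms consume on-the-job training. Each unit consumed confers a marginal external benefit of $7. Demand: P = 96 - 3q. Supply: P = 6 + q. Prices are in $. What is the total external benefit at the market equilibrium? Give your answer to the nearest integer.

Market equilibrium (private): 6 + q = 96 - 3q → q_m = 22.5000.
Total external benefit = MEB × q_m = 7 × 22.5000 = 157.5000.

$158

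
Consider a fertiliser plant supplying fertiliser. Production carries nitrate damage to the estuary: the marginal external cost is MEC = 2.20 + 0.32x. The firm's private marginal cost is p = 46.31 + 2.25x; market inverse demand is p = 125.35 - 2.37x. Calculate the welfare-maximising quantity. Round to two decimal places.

x* = 15.55

Social marginal cost = private MC + MEC = 48.51 + 2.57x.
Set SMC = demand: 48.51 + 2.57x = 125.35 - 2.37x → x* = 15.5547.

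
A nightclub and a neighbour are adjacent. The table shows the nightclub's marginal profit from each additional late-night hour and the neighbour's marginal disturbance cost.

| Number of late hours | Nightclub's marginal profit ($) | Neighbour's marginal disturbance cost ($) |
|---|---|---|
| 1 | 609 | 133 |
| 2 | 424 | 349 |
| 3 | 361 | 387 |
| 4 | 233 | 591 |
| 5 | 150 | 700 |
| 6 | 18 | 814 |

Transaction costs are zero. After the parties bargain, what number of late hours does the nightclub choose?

Bargaining reaches the level where marginal profit last exceeds marginal disturbance cost.
That holds through level 2 (424 ≥ 349) but not at 3 (361 < 387).

2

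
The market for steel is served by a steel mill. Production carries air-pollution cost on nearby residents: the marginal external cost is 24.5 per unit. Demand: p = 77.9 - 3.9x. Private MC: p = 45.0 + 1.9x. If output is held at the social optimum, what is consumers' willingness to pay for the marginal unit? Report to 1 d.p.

P = 72.3

Social marginal cost = private MC + MEC = 69.5 + 1.9x.
Set SMC = demand: 69.5 + 1.9x = 77.9 - 3.9x → x* = 1.4483.
Consumer price on the demand curve at x*: 77.9 − 3.9×1.4483 = 72.2516.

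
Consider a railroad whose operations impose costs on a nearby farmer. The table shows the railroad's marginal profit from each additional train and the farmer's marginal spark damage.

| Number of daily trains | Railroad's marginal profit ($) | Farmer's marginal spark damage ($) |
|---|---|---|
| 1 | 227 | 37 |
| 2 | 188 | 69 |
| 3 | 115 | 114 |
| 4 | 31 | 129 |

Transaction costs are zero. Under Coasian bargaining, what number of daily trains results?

3

Bargaining reaches the level where marginal profit last exceeds marginal spark damage.
That holds through level 3 (115 ≥ 114) but not at 4 (31 < 129).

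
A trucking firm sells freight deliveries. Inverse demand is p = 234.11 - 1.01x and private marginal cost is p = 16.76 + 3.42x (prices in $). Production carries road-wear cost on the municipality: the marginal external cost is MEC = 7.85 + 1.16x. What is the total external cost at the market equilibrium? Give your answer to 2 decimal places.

$1781.32

Market equilibrium (private): 16.76 + 3.42x = 234.11 - 1.01x → x_m = 49.0632.
Total external cost = ∫₀^{x_m} (7.85 + 1.16x) dx = 7.85×49.0632 + ½×1.16×49.0632² = 1781.3207.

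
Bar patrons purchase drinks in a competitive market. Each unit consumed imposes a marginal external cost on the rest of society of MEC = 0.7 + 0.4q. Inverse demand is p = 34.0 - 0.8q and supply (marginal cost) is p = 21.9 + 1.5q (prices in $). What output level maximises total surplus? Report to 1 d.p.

Social marginal benefit = demand − MEC = 33.3 - 1.2q.
Set SMB = MC: 33.3 - 1.2q = 21.9 + 1.5q → q* = 4.2222.

q* = 4.2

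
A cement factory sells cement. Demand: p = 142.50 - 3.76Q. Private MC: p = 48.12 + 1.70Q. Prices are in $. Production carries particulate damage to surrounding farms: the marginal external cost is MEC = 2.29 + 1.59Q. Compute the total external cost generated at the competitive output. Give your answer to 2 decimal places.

Market equilibrium (private): 48.12 + 1.70Q = 142.50 - 3.76Q → Q_m = 17.2857.
Total external cost = ∫₀^{Q_m} (2.29 + 1.59Q) dQ = 2.29×17.2857 + ½×1.59×17.2857² = 277.1266.

$277.13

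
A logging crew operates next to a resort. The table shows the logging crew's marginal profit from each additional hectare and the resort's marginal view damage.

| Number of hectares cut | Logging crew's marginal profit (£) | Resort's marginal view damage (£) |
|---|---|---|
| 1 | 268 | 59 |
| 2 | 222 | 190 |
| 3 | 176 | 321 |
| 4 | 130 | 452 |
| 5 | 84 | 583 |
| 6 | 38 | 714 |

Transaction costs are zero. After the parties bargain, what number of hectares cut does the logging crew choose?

2

Bargaining reaches the level where marginal profit last exceeds marginal view damage.
That holds through level 2 (222 ≥ 190) but not at 3 (176 < 321).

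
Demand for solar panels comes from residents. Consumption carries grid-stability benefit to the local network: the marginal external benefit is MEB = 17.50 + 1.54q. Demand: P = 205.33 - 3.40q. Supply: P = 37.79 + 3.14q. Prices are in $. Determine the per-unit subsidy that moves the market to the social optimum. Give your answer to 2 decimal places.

Social marginal benefit = demand + MEB = 222.83 - 1.86q.
Set SMB = MC: 222.83 - 1.86q = 37.79 + 3.14q → q* = 37.0080.
The Pigouvian subsidy equals MEB at q*: 17.50 + 1.54×37.0080 = 74.4923.

subsidy = $74.49 per unit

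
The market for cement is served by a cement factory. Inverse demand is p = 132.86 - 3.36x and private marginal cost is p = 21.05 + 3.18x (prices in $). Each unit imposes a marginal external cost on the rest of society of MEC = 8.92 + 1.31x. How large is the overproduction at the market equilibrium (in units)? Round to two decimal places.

3.99 units

Market equilibrium (private): 21.05 + 3.18x = 132.86 - 3.36x → x_m = 17.0963.
Social marginal cost = private MC + MEC = 29.97 + 4.49x.
Set SMC = demand: 29.97 + 4.49x = 132.86 - 3.36x → x* = 13.1070.
Gap = |17.0963 − 13.1070| = 3.9893.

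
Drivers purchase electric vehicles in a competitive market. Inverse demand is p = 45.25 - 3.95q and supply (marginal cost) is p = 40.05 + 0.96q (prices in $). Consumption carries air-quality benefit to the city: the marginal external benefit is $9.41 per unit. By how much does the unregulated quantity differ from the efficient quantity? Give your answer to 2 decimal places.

1.92 units

Market equilibrium (private): 40.05 + 0.96q = 45.25 - 3.95q → q_m = 1.0591.
Social marginal benefit = demand + MEB = 54.66 - 3.95q.
Set SMB = MC: 54.66 - 3.95q = 40.05 + 0.96q → q* = 2.9756.
Gap = |1.0591 − 2.9756| = 1.9165.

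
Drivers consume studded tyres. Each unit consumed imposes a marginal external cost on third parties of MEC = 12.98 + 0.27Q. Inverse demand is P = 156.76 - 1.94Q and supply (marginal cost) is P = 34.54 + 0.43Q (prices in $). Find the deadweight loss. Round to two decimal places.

DWL = $137.09

Market equilibrium (private): 34.54 + 0.43Q = 156.76 - 1.94Q → Q_m = 51.5696.
Social marginal benefit = demand − MEC = 143.78 - 2.21Q.
Set SMB = MC: 143.78 - 2.21Q = 34.54 + 0.43Q → Q* = 41.3788.
Height of the DWL triangle at Q_m is MC(Q_m) − SMB(Q_m) = MEC(Q_m) = 26.9038.
DWL = ½ × 10.1908 × 26.9038 = 137.0856.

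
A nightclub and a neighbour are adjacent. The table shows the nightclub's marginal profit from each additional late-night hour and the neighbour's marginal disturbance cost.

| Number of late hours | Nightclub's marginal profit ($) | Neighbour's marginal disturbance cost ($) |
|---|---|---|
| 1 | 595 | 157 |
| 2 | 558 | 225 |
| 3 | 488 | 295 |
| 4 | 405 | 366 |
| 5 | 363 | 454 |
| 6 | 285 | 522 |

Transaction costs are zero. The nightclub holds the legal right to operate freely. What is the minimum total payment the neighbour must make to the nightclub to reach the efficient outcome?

$648

Left alone the nightclub would choose level 6 (marginal profit stays positive).
Efficient level: k* = 4 (marginal profit ≥ marginal disturbance cost through 4).
The neighbour must at least cover the nightclub's forgone profit from cutting 6→4: 363 + 285 = 648.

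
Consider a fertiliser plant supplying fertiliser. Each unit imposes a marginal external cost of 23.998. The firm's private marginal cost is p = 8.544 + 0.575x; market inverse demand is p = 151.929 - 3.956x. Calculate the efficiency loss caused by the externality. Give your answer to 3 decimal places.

DWL = 63.552

Market equilibrium (private): 8.544 + 0.575x = 151.929 - 3.956x → x_m = 31.6453.
Social marginal cost = private MC + MEC = 32.542 + 0.575x.
Set SMC = demand: 32.542 + 0.575x = 151.929 - 3.956x → x* = 26.3489.
Between x* and x_m the wedge SMC − demand runs linearly from 0 to MEC(x_m), so the loss is a triangle.
DWL = ½ × 5.2964 × 23.9980 = 63.5515.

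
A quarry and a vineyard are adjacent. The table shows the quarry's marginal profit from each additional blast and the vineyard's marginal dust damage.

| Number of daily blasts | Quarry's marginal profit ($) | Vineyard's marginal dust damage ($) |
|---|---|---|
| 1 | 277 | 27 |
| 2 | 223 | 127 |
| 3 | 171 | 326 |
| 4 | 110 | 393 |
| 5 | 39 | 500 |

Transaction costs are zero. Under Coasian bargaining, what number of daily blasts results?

Bargaining reaches the level where marginal profit last exceeds marginal dust damage.
That holds through level 2 (223 ≥ 127) but not at 3 (171 < 326).

2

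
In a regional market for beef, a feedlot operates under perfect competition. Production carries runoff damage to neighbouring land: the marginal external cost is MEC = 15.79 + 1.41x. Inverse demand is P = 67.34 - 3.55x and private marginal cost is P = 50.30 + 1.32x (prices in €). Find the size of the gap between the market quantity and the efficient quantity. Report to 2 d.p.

3.30 units

Market equilibrium (private): 50.30 + 1.32x = 67.34 - 3.55x → x_m = 3.4990.
Social marginal cost = private MC + MEC = 66.09 + 2.73x.
Set SMC = demand: 66.09 + 2.73x = 67.34 - 3.55x → x* = 0.1990.
Gap = |3.4990 − 0.1990| = 3.3000.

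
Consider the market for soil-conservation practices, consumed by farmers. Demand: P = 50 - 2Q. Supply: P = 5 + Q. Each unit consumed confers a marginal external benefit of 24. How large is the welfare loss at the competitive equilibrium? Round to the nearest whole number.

DWL = 96

Market equilibrium (private): 5 + Q = 50 - 2Q → Q_m = 15.0000.
Social marginal benefit = demand + MEB = 74 - 2Q.
Set SMB = MC: 74 - 2Q = 5 + Q → Q* = 23.0000.
The welfare-loss triangle has base |Q_m − Q*| and height MEB(Q_m) (the vertical gap between SMB and MC is zero at Q* and MEB at Q_m).
DWL = ½ × 8.0000 × 24.0000 = 96.0000.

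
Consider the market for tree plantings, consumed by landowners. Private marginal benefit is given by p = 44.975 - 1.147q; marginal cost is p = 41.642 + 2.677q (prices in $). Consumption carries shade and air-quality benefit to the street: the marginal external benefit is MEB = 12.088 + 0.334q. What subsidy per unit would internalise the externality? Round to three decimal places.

Social marginal benefit = demand + MEB = 57.063 - 0.813q.
Set SMB = MC: 57.063 - 0.813q = 41.642 + 2.677q → q* = 4.4186.
The Pigouvian subsidy equals MEB at q*: 12.088 + 0.334×4.4186 = 13.5638.

subsidy = $13.564 per unit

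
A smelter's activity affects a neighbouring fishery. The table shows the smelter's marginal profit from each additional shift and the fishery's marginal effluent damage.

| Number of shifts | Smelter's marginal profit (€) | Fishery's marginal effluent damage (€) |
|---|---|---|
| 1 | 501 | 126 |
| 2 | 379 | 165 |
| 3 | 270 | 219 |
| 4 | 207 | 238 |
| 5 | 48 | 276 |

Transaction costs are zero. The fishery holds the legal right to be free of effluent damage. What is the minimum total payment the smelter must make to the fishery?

€510

Efficient level: marginal profit ≥ marginal effluent damage through level 3, so k* = 3.
With the fishery holding the right, the smelter must at least compensate total damage at k*: 126 + 165 + 219 = 510.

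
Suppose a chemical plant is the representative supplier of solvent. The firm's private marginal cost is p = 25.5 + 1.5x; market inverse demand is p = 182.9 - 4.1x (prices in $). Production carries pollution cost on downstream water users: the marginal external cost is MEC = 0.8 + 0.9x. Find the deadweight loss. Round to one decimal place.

Market equilibrium (private): 25.5 + 1.5x = 182.9 - 4.1x → x_m = 28.1071.
Social marginal cost = private MC + MEC = 26.3 + 2.4x.
Set SMC = demand: 26.3 + 2.4x = 182.9 - 4.1x → x* = 24.0923.
Height of the DWL triangle at x_m is SMC(x_m) − demand(x_m) = MEC(x_m) = 26.0964.
DWL = ½ × 4.0148 × 26.0964 = 52.3859.

DWL = $52.4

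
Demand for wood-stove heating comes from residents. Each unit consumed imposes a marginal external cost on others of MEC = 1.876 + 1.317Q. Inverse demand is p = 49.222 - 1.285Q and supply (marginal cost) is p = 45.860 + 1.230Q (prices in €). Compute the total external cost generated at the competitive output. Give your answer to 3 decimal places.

€3.685

Market equilibrium (private): 45.860 + 1.230Q = 49.222 - 1.285Q → Q_m = 1.3368.
Total external cost = ∫₀^{Q_m} (1.876 + 1.317Q) dQ = 1.876×1.3368 + ½×1.317×1.3368² = 3.6846.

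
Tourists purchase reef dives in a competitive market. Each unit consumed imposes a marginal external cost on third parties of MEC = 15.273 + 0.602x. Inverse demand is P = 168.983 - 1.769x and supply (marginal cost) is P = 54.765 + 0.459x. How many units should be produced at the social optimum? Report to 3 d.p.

x* = 34.963

Social marginal benefit = demand − MEC = 153.710 - 2.371x.
Set SMB = MC: 153.710 - 2.371x = 54.765 + 0.459x → x* = 34.9629.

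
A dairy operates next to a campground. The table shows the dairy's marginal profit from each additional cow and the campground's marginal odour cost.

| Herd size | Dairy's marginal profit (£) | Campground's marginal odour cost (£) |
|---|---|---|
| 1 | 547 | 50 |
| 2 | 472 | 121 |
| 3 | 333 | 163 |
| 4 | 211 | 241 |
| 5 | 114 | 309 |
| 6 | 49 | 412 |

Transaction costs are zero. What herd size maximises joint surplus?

3

Bargaining reaches the level where marginal profit last exceeds marginal odour cost.
That holds through level 3 (333 ≥ 163) but not at 4 (211 < 241).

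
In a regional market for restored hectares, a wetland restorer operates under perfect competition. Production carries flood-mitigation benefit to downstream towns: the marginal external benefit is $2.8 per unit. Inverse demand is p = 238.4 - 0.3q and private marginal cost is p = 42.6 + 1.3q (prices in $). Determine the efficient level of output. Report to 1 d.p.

Social marginal cost = private MC − MEB = 39.8 + 1.3q.
Set SMC = demand: 39.8 + 1.3q = 238.4 - 0.3q → q* = 124.1250.

q* = 124.1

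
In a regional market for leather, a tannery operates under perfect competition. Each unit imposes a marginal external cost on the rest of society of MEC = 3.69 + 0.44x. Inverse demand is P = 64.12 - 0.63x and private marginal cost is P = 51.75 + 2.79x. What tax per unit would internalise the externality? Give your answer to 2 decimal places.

tax = 4.68 per unit

Social marginal cost = private MC + MEC = 55.44 + 3.23x.
Set SMC = demand: 55.44 + 3.23x = 64.12 - 0.63x → x* = 2.2487.
The Pigouvian tax equals MEC at x*: 3.69 + 0.44×2.2487 = 4.6794.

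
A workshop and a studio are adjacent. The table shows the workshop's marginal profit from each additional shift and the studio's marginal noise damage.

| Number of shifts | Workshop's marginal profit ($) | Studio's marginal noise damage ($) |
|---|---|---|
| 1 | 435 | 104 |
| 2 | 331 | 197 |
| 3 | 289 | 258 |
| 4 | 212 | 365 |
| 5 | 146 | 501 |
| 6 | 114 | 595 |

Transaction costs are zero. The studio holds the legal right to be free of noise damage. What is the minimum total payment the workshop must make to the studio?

$559

Efficient level: marginal profit ≥ marginal noise damage through level 3, so k* = 3.
With the studio holding the right, the workshop must at least compensate total damage at k*: 104 + 197 + 258 = 559.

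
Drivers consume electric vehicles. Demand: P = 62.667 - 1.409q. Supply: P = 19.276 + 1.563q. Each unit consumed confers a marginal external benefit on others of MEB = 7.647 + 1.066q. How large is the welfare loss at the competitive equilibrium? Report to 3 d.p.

Market equilibrium (private): 19.276 + 1.563q = 62.667 - 1.409q → q_m = 14.5999.
Social marginal benefit = demand + MEB = 70.314 - 0.343q.
Set SMB = MC: 70.314 - 0.343q = 19.276 + 1.563q → q* = 26.7775.
The welfare-loss triangle has base |q_m − q*| and height MEB(q_m) (the vertical gap between SMB and MC is zero at q* and MEB at q_m).
DWL = ½ × 12.1776 × 23.2105 = 141.3241.

DWL = 141.324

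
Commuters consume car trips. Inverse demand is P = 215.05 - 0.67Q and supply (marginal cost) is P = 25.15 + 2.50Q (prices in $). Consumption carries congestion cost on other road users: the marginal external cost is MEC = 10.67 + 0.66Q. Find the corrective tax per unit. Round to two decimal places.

tax = $41.56 per unit

Social marginal benefit = demand − MEC = 204.38 - 1.33Q.
Set SMB = MC: 204.38 - 1.33Q = 25.15 + 2.50Q → Q* = 46.7963.
The Pigouvian tax equals MEC at Q*: 10.67 + 0.66×46.7963 = 41.5556.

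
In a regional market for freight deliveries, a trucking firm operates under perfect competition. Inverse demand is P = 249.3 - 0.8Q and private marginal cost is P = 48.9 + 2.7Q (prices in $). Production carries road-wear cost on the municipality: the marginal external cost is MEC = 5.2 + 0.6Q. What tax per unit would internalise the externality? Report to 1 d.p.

tax = $33.8 per unit

Social marginal cost = private MC + MEC = 54.1 + 3.3Q.
Set SMC = demand: 54.1 + 3.3Q = 249.3 - 0.8Q → Q* = 47.6098.
The Pigouvian tax equals MEC at Q*: 5.2 + 0.6×47.6098 = 33.7659.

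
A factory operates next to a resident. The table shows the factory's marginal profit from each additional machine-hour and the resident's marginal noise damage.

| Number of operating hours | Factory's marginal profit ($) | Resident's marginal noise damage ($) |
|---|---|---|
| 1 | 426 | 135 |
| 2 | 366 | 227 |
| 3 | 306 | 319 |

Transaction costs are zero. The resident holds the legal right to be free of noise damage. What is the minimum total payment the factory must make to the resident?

$362

Efficient level: marginal profit ≥ marginal noise damage through level 2, so k* = 2.
With the resident holding the right, the factory must at least compensate total damage at k*: 135 + 227 = 362.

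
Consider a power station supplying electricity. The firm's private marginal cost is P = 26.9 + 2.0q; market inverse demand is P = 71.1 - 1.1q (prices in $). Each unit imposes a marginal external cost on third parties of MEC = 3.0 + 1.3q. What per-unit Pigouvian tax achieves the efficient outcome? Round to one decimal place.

tax = $15.2 per unit

Social marginal cost = private MC + MEC = 29.9 + 3.3q.
Set SMC = demand: 29.9 + 3.3q = 71.1 - 1.1q → q* = 9.3636.
The Pigouvian tax equals MEC at q*: 3.0 + 1.3×9.3636 = 15.1727.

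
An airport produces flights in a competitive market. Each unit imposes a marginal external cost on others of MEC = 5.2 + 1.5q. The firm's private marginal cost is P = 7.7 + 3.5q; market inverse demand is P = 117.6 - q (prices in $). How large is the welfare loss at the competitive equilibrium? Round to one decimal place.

Market equilibrium (private): 7.7 + 3.5q = 117.6 - q → q_m = 24.4222.
Social marginal cost = private MC + MEC = 12.9 + 5.0q.
Set SMC = demand: 12.9 + 5.0q = 117.6 - q → q* = 17.4500.
The welfare-loss triangle has base |q_m − q*| and height MEC(q_m) (the vertical gap between SMC and demand is zero at q* and MEC at q_m).
DWL = ½ × 6.9722 × 41.8333 = 145.8351.

DWL = $145.8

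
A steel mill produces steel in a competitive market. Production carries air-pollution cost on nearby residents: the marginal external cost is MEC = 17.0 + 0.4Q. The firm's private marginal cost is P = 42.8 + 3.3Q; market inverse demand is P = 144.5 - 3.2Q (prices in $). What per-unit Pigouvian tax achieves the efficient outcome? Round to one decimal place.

tax = $21.9 per unit

Social marginal cost = private MC + MEC = 59.8 + 3.7Q.
Set SMC = demand: 59.8 + 3.7Q = 144.5 - 3.2Q → Q* = 12.2754.
The Pigouvian tax equals MEC at Q*: 17.0 + 0.4×12.2754 = 21.9102.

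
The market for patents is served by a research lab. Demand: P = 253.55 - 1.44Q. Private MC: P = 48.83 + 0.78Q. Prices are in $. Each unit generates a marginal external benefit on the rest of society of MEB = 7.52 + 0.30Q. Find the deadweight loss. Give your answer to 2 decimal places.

DWL = $322.39

Market equilibrium (private): 48.83 + 0.78Q = 253.55 - 1.44Q → Q_m = 92.2162.
Social marginal cost = private MC − MEB = 41.31 + 0.48Q.
Set SMC = demand: 41.31 + 0.48Q = 253.55 - 1.44Q → Q* = 110.5417.
The loss is the area between SMC and demand from Q* to Q_m; with linear curves that's a triangle of height MEB(Q_m).
DWL = ½ × 18.3255 × 35.1849 = 322.3904.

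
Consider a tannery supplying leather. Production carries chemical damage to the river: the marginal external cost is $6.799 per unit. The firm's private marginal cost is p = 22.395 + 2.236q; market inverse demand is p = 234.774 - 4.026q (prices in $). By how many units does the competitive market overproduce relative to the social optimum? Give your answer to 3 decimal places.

Market equilibrium (private): 22.395 + 2.236q = 234.774 - 4.026q → q_m = 33.9155.
Social marginal cost = private MC + MEC = 29.194 + 2.236q.
Set SMC = demand: 29.194 + 2.236q = 234.774 - 4.026q → q* = 32.8298.
Gap = |33.9155 − 32.8298| = 1.0857.

1.086 units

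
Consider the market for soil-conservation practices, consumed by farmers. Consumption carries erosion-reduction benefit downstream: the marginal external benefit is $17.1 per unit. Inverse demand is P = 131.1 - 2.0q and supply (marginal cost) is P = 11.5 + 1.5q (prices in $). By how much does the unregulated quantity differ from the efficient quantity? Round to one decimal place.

Market equilibrium (private): 11.5 + 1.5q = 131.1 - 2.0q → q_m = 34.1714.
Social marginal benefit = demand + MEB = 148.2 - 2.0q.
Set SMB = MC: 148.2 - 2.0q = 11.5 + 1.5q → q* = 39.0571.
Gap = |34.1714 − 39.0571| = 4.8857.

4.9 units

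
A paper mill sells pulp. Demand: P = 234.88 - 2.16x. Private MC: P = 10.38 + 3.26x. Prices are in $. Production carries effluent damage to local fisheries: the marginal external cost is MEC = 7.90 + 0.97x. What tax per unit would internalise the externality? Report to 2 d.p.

Social marginal cost = private MC + MEC = 18.28 + 4.23x.
Set SMC = demand: 18.28 + 4.23x = 234.88 - 2.16x → x* = 33.8967.
The Pigouvian tax equals MEC at x*: 7.90 + 0.97×33.8967 = 40.7798.

tax = $40.78 per unit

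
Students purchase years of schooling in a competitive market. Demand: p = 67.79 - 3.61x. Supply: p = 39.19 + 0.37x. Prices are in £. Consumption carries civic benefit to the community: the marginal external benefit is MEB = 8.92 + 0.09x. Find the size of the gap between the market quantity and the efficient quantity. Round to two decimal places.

Market equilibrium (private): 39.19 + 0.37x = 67.79 - 3.61x → x_m = 7.1859.
Social marginal benefit = demand + MEB = 76.71 - 3.52x.
Set SMB = MC: 76.71 - 3.52x = 39.19 + 0.37x → x* = 9.6452.
Gap = |7.1859 − 9.6452| = 2.4593.

2.46 units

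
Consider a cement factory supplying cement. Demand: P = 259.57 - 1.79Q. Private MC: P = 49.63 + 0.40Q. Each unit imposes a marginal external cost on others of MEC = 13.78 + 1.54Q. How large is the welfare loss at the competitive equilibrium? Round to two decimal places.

DWL = 3492.34

Market equilibrium (private): 49.63 + 0.40Q = 259.57 - 1.79Q → Q_m = 95.8630.
Social marginal cost = private MC + MEC = 63.41 + 1.94Q.
Set SMC = demand: 63.41 + 1.94Q = 259.57 - 1.79Q → Q* = 52.5898.
The loss is the area between SMC and demand from Q* to Q_m; with linear curves that's a triangle of height MEC(Q_m).
DWL = ½ × 43.2732 × 161.4090 = 3492.3420.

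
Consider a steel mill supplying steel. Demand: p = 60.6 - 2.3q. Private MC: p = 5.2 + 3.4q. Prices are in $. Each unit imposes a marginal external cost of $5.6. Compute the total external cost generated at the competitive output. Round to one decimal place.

Market equilibrium (private): 5.2 + 3.4q = 60.6 - 2.3q → q_m = 9.7193.
Total external cost = MEC × q_m = 5.6 × 9.7193 = 54.4281.

$54.4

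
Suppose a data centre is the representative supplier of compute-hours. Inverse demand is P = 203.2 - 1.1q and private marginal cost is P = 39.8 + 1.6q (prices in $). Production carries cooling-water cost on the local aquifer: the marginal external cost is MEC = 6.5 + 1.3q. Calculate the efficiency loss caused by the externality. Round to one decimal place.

Market equilibrium (private): 39.8 + 1.6q = 203.2 - 1.1q → q_m = 60.5185.
Social marginal cost = private MC + MEC = 46.3 + 2.9q.
Set SMC = demand: 46.3 + 2.9q = 203.2 - 1.1q → q* = 39.2250.
Height of the DWL triangle at q_m is SMC(q_m) − demand(q_m) = MEC(q_m) = 85.1741.
DWL = ½ × 21.2935 × 85.1741 = 906.8273.

DWL = $906.8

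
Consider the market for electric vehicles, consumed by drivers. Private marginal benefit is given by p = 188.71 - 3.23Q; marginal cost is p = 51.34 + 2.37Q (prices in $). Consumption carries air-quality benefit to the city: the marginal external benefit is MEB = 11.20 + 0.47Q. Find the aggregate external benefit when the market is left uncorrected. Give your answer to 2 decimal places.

Market equilibrium (private): 51.34 + 2.37Q = 188.71 - 3.23Q → Q_m = 24.5304.
Total external benefit = ∫₀^{Q_m} (11.20 + 0.47Q) dQ = 11.20×24.5304 + ½×0.47×24.5304² = 416.1495.

$416.15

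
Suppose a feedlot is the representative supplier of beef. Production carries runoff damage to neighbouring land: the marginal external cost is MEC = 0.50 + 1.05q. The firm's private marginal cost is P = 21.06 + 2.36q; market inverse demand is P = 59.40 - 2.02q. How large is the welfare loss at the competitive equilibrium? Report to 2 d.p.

DWL = 8.65

Market equilibrium (private): 21.06 + 2.36q = 59.40 - 2.02q → q_m = 8.7534.
Social marginal cost = private MC + MEC = 21.56 + 3.41q.
Set SMC = demand: 21.56 + 3.41q = 59.40 - 2.02q → q* = 6.9687.
The loss is the area between SMC and demand from q* to q_m; with linear curves that's a triangle of height MEC(q_m).
DWL = ½ × 1.7847 × 9.6911 = 8.6479.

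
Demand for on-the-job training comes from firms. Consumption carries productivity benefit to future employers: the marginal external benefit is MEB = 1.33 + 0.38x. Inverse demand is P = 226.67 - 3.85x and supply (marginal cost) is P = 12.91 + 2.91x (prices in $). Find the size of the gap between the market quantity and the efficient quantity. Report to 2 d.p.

Market equilibrium (private): 12.91 + 2.91x = 226.67 - 3.85x → x_m = 31.6213.
Social marginal benefit = demand + MEB = 228.00 - 3.47x.
Set SMB = MC: 228.00 - 3.47x = 12.91 + 2.91x → x* = 33.7132.
Gap = |31.6213 − 33.7132| = 2.0919.

2.09 units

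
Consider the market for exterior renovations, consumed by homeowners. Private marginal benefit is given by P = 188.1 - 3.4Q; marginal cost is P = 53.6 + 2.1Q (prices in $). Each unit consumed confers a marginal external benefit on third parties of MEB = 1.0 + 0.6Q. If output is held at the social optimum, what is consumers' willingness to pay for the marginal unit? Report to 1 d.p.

Social marginal benefit = demand + MEB = 189.1 - 2.8Q.
Set SMB = MC: 189.1 - 2.8Q = 53.6 + 2.1Q → Q* = 27.6531.
Consumer price on the demand curve at Q*: 188.1 − 3.4×27.6531 = 94.0795.

P = $94.1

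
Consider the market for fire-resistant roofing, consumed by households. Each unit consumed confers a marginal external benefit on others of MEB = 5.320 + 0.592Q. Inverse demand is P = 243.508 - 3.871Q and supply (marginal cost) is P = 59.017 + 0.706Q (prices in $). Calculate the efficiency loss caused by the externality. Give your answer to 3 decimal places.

DWL = $106.853

Market equilibrium (private): 59.017 + 0.706Q = 243.508 - 3.871Q → Q_m = 40.3083.
Social marginal benefit = demand + MEB = 248.828 - 3.279Q.
Set SMB = MC: 248.828 - 3.279Q = 59.017 + 0.706Q → Q* = 47.6314.
Height of the DWL triangle at Q_m is SMB(Q_m) − MC(Q_m) = MEB(Q_m) = 29.1825.
DWL = ½ × 7.3231 × 29.1825 = 106.8532.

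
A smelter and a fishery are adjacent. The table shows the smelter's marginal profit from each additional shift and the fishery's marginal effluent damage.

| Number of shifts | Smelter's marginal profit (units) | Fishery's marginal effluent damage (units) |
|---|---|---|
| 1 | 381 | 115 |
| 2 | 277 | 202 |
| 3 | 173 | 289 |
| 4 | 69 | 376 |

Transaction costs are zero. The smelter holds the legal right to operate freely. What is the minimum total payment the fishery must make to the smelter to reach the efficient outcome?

Left alone the smelter would choose level 4 (marginal profit stays positive).
Efficient level: k* = 2 (marginal profit ≥ marginal effluent damage through 2).
The fishery must at least cover the smelter's forgone profit from cutting 4→2: 173 + 69 = 242.

242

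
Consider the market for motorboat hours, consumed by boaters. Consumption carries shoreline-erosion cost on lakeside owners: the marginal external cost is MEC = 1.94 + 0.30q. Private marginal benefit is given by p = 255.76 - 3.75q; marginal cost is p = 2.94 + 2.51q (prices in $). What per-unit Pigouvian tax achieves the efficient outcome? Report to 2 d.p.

Social marginal benefit = demand − MEC = 253.82 - 4.05q.
Set SMB = MC: 253.82 - 4.05q = 2.94 + 2.51q → q* = 38.2439.
The Pigouvian tax equals MEC at q*: 1.94 + 0.30×38.2439 = 13.4132.

tax = $13.41 per unit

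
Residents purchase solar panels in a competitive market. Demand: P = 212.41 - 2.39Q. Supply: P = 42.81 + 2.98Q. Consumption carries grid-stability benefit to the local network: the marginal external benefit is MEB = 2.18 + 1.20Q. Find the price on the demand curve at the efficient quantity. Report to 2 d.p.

Social marginal benefit = demand + MEB = 214.59 - 1.19Q.
Set SMB = MC: 214.59 - 1.19Q = 42.81 + 2.98Q → Q* = 41.1942.
Consumer price on the demand curve at Q*: 212.41 − 2.39×41.1942 = 113.9559.

P = 113.96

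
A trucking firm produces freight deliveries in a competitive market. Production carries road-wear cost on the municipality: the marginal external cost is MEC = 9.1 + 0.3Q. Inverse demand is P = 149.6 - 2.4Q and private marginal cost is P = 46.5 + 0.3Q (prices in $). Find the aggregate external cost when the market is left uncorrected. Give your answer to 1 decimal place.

$566.2

Market equilibrium (private): 46.5 + 0.3Q = 149.6 - 2.4Q → Q_m = 38.1852.
Total external cost = ∫₀^{Q_m} (9.1 + 0.3Q) dQ = 9.1×38.1852 + ½×0.3×38.1852² = 566.2017.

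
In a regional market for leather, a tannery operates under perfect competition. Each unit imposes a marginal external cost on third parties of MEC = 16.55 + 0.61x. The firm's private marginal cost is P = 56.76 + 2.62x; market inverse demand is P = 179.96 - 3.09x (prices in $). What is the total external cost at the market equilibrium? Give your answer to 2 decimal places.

Market equilibrium (private): 56.76 + 2.62x = 179.96 - 3.09x → x_m = 21.5762.
Total external cost = ∫₀^{x_m} (16.55 + 0.61x) dx = 16.55×21.5762 + ½×0.61×21.5762² = 499.0735.

$499.07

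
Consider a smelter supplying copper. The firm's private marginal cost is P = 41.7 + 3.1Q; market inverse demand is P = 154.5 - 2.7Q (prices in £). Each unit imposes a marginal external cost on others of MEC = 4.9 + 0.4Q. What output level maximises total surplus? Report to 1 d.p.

Social marginal cost = private MC + MEC = 46.6 + 3.5Q.
Set SMC = demand: 46.6 + 3.5Q = 154.5 - 2.7Q → Q* = 17.4032.

Q* = 17.4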